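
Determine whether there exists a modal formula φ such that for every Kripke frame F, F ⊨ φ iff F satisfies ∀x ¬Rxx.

Modal frame validity is preserved under surjective bounded morphisms.
The 3-cycle (worlds a,b,c with a→b→c→a) is irreflexive, and the map sending every world to a single reflexive point • is a surjective bounded morphism (forth: every edge maps to (•,•); back: every world has a successor). So any modal formula valid on the 3-cycle is also valid on the reflexive point, which is not irreflexive.
Hence irreflexivity is not modally definable.

Not modally definable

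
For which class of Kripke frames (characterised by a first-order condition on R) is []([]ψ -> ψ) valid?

shift-reflexivity

Suppose □(□ψ→ψ) is valid. Take Rxy and set V(ψ)={w : Ryw}. Then at y, □ψ holds; since □(□ψ→ψ) at x, □ψ→ψ at y, so ψ at y, i.e. Ryy.
Conversely, on a frame with shift-reflexivity the schema holds at every world under every valuation.
So the correspondent is shift-reflexivity.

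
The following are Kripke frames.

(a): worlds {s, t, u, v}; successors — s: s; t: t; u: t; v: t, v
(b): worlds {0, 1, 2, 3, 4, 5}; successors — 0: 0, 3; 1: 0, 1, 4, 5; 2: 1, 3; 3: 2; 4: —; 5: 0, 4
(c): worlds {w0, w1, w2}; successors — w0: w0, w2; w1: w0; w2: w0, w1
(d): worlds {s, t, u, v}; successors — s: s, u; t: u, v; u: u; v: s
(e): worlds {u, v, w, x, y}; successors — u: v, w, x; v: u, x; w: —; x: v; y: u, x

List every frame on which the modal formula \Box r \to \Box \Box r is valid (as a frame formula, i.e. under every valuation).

(a)

Frame correspondent (Sahlqvist): \forall x \forall y \forall z (Rxy \wedge Ryz \to Rxz) — i.e. transitivity.
(a): holds.
(b): fails — R10 and R03 but not R13.
(c): fails — Rw1w0 and Rw0w2 but not Rw1w2.
(d): fails — Rtv and Rvs but not Rts.
(e): fails — Ruv and Rvu but not Ruu.
Valid on: (a).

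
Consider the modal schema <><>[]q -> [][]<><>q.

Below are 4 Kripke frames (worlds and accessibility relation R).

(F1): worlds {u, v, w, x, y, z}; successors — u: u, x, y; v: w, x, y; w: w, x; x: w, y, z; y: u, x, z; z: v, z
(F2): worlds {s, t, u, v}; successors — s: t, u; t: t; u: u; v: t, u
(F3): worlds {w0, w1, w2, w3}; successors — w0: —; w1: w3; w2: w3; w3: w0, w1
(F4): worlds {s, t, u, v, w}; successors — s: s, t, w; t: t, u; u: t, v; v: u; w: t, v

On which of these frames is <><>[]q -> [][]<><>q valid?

(F1)

Frame correspondent (Sahlqvist): forall x forall y forall z ((x R^2 y & x R^2 z) -> exists w (yRw & z R^2 w)) — i.e. a generalized confluence (Geach) condition.
(F1): holds.
(F2): fails — sR²t, sR²u but no w with tRw and uR²w.
(F3): fails — w1R²w0, w1R²w0 but no w with w0Rw and w0R²w.
(F4): fails — sR²v, sR²v but no w* with vRw* and vR²w*.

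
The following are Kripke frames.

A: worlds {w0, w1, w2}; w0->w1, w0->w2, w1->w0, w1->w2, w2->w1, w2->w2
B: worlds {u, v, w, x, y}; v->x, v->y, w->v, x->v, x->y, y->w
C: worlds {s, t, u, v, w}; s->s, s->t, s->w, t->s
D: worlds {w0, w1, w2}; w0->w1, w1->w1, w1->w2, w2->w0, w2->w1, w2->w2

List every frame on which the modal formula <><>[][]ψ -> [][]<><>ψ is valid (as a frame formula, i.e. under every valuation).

The schema corresponds to a generalized confluence (Geach) condition: forall x forall y forall z ((x R^2 y & x R^2 z) -> exists w (y R^2 w & z R^2 w)).
A: satisfies the condition.
B: fails — vR²w, vR²y but no t with wR²t and yR²t.
C: fails — sR²s, sR²w but no w* with sR²w* and wR²w*.
D: satisfies the condition.

A, D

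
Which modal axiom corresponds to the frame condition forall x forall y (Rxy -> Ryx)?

The condition is symmetry. The B schema p → □◇p defines it.
Suppose p→□◇p is valid. Take Rxy and set V(p)={x}. Then p at x, so □◇p at x, so ◇p at y, so some z with Ryz has p; z=x, i.e. Ryx.

p → □◇p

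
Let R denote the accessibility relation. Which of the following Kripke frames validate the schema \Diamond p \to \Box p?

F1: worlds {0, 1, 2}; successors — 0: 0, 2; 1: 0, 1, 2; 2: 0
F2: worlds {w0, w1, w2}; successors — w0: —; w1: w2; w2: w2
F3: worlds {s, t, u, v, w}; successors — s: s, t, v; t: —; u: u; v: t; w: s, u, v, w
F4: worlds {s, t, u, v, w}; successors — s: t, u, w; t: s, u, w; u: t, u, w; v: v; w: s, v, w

Frame correspondent (Sahlqvist): \forall x \forall y \forall z (Rxy \wedge Rxz \to y = z) — i.e. partial functionality.
F1: fails — 0 sees both 0 and 2.
F2: satisfies the condition.
F3: fails — s sees both s and t.
F4: fails — s sees both t and u.
Valid on: F2.

F2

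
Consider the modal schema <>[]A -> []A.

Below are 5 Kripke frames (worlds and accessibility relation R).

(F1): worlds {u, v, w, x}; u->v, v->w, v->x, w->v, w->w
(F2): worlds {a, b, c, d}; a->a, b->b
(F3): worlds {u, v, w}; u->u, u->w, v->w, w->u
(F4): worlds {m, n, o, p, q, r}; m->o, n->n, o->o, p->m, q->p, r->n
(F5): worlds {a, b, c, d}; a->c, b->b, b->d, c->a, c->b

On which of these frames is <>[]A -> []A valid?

(F2)

Frame correspondent (Sahlqvist): forall x forall y forall z (Rxy & Rxz -> Ryz) — i.e. the Euclidean property.
(F1): fails — Ruv and Ruv but not Rvv.
(F2): ✓.
(F3): fails — Ruw and Ruw but not Rww.
(F4): fails — Rpm and Rpm but not Rmm.
(F5): fails — Rac and Rac but not Rcc.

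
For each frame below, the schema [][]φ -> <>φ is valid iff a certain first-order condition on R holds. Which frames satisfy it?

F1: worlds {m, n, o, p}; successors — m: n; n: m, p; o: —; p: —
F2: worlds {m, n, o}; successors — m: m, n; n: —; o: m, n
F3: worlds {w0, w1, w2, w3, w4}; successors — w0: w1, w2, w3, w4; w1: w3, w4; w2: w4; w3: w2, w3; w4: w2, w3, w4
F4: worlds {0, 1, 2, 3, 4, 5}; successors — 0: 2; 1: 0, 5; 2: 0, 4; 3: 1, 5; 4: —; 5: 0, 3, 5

The schema corresponds to a generalized confluence (Geach) condition: forall x exists w (x R^2 w & xRw).
F1: fails — at m but no w with mR²w and mRw.
F2: fails — at n but no w with nR²w and nRw.
F3: condition met.
F4: fails — at 0 but no w with 0R²w and 0Rw.

F3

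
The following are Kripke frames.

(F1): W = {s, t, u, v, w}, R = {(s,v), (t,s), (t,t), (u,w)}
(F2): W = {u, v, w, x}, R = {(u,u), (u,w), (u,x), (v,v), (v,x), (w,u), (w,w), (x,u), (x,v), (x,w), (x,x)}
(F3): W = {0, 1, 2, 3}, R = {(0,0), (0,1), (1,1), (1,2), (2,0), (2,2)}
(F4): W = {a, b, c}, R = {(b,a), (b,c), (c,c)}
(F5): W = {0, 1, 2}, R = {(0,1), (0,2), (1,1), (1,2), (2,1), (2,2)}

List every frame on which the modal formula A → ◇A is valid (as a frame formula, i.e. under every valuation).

This is the axiom for reflexivity; its first-order frame correspondent is ∀x Rxx.
(F1): fails — world s does not see itself.
(F2): holds.
(F3): fails — world 3 does not see itself.
(F4): fails — world a does not see itself.
(F5): fails — world 0 does not see itself.
Valid on: (F2).

(F2)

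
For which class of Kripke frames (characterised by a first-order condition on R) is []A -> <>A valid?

This is the D axiom.
Its frame correspondent is seriality — forall x exists y Rxy.

seriality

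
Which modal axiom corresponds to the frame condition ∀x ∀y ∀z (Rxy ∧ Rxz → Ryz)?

◇ψ → □◇ψ

The condition is the Euclidean property. The 5 schema ◇ψ → □◇ψ defines it.
Suppose ◇ψ→□◇ψ is valid. Take Rxy, Rxz and set V(ψ)={y}. Then ◇ψ at x, so □◇ψ at x, so ◇ψ at z, so some w with Rzw has ψ; w=y, i.e. Rzy. By symmetry of the argument, Ryz.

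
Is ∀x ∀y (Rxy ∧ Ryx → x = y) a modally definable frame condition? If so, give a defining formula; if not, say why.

Any modally definable frame class is closed under surjective bounded morphisms.
The 8-cycle (worlds w0,w1,w2,w3,w4,w5,w6,w7 with w0→w1→w2→w3→w4→w5→w6→w7→w0) is antisymmetric. Sending even-indexed worlds to • and odd-indexed worlds to ∘ is a surjective bounded morphism onto the two-world frame with •↔∘, which is not antisymmetric.
So no modal formula (or set of formulas) defines exactly the antisymmetric frames.

No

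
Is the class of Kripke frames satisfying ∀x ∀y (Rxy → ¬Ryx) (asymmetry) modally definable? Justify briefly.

Any modally definable frame class is closed under surjective bounded morphisms.
The 3-cycle (worlds w0,w1,w2 with w0→w1→w2→w0) is asymmetric. Mapping every world to a single reflexive point • is a surjective bounded morphism, and the reflexive point is not asymmetric (R•• but asymmetry requires ¬R••).
So no modal formula (or set of formulas) defines exactly the asymmetric frames.

No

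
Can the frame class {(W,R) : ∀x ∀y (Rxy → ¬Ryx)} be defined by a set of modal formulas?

If a class were modally definable it would be closed under surjective bounded morphisms (Goldblatt–Thomason).
The 3-cycle (worlds s,t,u with s→t→u→s) is asymmetric. Mapping every world to a single reflexive point • is a surjective bounded morphism, and the reflexive point is not asymmetric (R•• but asymmetry requires ¬R••).
Hence asymmetry is not modally definable.

No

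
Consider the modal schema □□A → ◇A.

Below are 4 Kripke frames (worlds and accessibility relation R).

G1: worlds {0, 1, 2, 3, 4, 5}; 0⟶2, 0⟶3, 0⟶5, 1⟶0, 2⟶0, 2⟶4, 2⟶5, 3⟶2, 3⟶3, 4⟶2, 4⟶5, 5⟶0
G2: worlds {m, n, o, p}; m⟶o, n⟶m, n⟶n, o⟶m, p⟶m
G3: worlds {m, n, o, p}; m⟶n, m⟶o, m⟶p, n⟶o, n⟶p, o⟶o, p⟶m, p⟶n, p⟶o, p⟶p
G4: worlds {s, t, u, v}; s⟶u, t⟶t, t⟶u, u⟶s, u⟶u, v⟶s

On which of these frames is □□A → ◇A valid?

Frame correspondent (Sahlqvist): ∀x ∃w (xR²w ∧ xRw) — i.e. a generalized confluence (Geach) condition.
G1: fails — at 1 but no w with 1R²w and 1Rw.
G2: fails — at m but no w with mR²w and mRw.
G3: holds.
G4: fails — at v but no w with vR²w and vRw.

G3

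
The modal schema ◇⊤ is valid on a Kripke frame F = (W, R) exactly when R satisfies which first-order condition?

Seriality

This is a form of the D axiom.
It corresponds to seriality: ∀x ∃y Rxy.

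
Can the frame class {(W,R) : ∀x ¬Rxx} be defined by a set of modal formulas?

No

If a class were modally definable it would be closed under surjective bounded morphisms (Goldblatt–Thomason).
The 3-cycle (worlds 0,1,2 with 0→1→2→0) is irreflexive, and the map sending every world to a single reflexive point • is a surjective bounded morphism (forth: every edge maps to (•,•); back: every world has a successor). So any modal formula valid on the 3-cycle is also valid on the reflexive point, which is not irreflexive.
So no modal formula (or set of formulas) defines exactly the irreflexive frames.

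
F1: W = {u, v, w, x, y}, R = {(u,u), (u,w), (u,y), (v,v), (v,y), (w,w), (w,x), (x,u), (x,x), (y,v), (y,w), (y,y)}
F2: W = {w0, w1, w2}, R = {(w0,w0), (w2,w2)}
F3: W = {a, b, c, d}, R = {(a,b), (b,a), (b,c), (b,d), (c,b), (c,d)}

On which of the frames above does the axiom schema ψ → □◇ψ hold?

This is the axiom for symmetry; its first-order frame correspondent is ∀x ∀y (Rxy → Ryx).
F1: fails — Ruw but not Rwu.
F2: ✓.
F3: fails — Rcd but not Rdc.

F2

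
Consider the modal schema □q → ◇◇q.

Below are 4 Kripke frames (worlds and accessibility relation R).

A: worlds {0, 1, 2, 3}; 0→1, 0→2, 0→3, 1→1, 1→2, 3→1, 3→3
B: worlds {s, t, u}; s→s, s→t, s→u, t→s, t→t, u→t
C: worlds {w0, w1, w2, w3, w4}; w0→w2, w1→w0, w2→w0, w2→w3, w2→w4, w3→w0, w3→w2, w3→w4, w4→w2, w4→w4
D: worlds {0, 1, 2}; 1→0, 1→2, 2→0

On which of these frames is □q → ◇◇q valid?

The schema corresponds to a generalized confluence (Geach) condition: ∀x ∃w (xRw ∧ xR²w).
A: fails — at 2 but no w with 2Rw and 2R²w.
B: satisfies the condition.
C: fails — at w0 but no w with w0Rw and w0R²w.
D: fails — at 0 but no w with 0Rw and 0R²w.
Valid on: B.

B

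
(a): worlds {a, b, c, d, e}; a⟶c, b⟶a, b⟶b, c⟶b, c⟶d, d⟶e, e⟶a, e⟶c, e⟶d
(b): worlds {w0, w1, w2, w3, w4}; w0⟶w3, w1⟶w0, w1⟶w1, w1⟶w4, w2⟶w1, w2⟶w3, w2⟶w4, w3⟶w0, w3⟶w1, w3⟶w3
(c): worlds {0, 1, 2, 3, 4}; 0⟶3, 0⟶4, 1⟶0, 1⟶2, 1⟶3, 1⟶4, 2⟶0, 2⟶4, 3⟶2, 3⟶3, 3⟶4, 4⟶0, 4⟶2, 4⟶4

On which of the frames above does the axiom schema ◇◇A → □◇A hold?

The schema corresponds to a generalized confluence (Geach) condition: ∀x ∀y ∀z ((xR²y ∧ xRz) → ∃w (y = w ∧ zRw)).
(a): fails — bR²a, bRa but no w with a=w and aRw.
(b): fails — w1R²w0, w1Rw0 but no w with w0=w and w0Rw.
(c): fails — 0R²0, 0R3 but no w with 0=w and 3Rw.

none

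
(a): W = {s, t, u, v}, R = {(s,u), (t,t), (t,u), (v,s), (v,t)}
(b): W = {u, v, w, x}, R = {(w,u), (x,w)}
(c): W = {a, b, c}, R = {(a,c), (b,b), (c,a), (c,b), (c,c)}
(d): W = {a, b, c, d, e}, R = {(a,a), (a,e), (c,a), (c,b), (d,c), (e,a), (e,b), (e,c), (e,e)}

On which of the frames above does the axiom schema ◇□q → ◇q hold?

(c)

The schema corresponds to a generalized confluence (Geach) condition: ∀x ∀y (xRy → ∃w (yRw ∧ xRw)).
(a): fails — sRu but no w with uRw and sRw.
(b): fails — wRu but no t with uRt and wRt.
(c): holds.
(d): fails — cRb but no w with bRw and cRw.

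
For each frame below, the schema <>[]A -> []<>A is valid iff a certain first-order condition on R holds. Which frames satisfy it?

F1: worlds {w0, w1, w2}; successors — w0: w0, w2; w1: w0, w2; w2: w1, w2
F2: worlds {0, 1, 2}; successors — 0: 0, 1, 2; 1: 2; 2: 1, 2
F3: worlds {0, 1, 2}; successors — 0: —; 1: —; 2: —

The schema corresponds to convergence: forall x forall y forall z (Rxy & Rxz -> exists w (Ryw & Rzw)).
F1: ✓.
F2: ✓.
F3: ✓.

F1, F2, F3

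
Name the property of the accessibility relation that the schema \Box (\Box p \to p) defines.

shift-reflexivity

Suppose □(□p→p) is valid. Take Rxy and set V(p)={w : Ryw}. Then at y, □p holds; since □(□p→p) at x, □p→p at y, so p at y, i.e. Ryy.
Conversely, any frame satisfying \forall x \forall y (Rxy \to Ryy) validates the schema.
So the correspondent is shift-reflexivity.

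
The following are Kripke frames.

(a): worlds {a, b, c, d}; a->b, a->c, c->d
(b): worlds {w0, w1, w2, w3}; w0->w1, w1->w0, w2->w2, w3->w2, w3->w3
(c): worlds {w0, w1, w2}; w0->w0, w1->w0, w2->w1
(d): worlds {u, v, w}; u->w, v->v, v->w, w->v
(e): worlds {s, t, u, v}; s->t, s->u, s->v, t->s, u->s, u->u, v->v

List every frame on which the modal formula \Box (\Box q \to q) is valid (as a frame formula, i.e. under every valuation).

This is the axiom for shift-reflexivity; its first-order frame correspondent is \forall x \forall y (Rxy \to Ryy).
(a): fails — Rac but not Rcc.
(b): fails — Rw1w0 but not Rw0w0.
(c): fails — Rw2w1 but not Rw1w1.
(d): fails — Ruw but not Rww.
(e): fails — Rus but not Rss.
Valid on no frame.

none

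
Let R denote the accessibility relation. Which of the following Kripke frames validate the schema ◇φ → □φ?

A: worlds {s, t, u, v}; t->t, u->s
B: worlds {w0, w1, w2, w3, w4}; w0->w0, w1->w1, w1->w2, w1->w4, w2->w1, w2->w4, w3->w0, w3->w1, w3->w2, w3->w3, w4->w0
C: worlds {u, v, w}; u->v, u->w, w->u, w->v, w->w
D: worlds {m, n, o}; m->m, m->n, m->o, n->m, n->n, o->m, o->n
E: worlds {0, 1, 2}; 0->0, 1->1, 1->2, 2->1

A

This is the axiom for partial functionality; its first-order frame correspondent is ∀x ∀y ∀z (Rxy ∧ Rxz → y = z).
A: ✓.
B: fails — w1 sees both w1 and w2.
C: fails — u sees both v and w.
D: fails — m sees both m and n.
E: fails — 1 sees both 1 and 2.
Valid on: A.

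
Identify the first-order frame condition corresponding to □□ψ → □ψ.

Density

This schema is the C4 axiom.
Its frame correspondent is density — ∀x ∀y (Rxy → ∃z (Rxz ∧ Rzy)).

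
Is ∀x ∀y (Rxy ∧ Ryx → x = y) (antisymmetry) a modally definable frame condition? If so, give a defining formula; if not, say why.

Any modally definable frame class is closed under surjective bounded morphisms.
The 4-cycle (worlds w0,w1,w2,w3 with w0→w1→w2→w3→w0) is antisymmetric. Sending even-indexed worlds to s and odd-indexed worlds to t is a surjective bounded morphism onto the two-world frame with s↔t, which is not antisymmetric.
So the class is not modally definable.

Not modally definable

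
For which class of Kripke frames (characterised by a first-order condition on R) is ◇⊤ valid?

seriality

This is a form of the D axiom.
Its frame correspondent is seriality — ∀x ∃y Rxy.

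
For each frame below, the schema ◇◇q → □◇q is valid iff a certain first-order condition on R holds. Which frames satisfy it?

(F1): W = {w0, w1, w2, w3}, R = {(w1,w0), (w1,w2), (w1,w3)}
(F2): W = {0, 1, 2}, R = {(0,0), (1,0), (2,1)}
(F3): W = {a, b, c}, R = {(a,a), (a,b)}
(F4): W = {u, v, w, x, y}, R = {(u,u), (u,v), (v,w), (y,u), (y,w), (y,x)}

(F1), (F2)

This is the axiom for a generalized confluence (Geach) condition; its first-order frame correspondent is ∀x ∀y ∀z ((xR²y ∧ xRz) → ∃w (y = w ∧ zRw)).
(F1): satisfies the condition.
(F2): satisfies the condition.
(F3): fails — aR²a, aRb but no w with a=w and bRw.
(F4): fails — uR²u, uRv but no t with u=t and vRt.
Valid on: (F1), (F2).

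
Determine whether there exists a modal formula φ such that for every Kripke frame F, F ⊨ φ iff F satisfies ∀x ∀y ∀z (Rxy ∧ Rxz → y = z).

Yes — defined by ◇p → □p

The condition is partial functionality. A defining modal formula is ◇p → □p.
Suppose ◇p→□p is valid. Take Rxy, Rxz and set V(p)={y}. Then ◇p at x, so □p at x, so p at z, i.e. z=y.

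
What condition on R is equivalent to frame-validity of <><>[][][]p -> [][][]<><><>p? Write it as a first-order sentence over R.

This is a Sahlqvist (Geach-type) schema ◇^2□^3p → □^3◇^3p.
Minimal-valuation argument: fix x; take any y with xR^2y and any z with xR^3z. Set V(p) to the set of worlds R-reachable from y in exactly 3 steps. Then □^3p holds at y, so the antecedent holds at x; validity forces ◇^3p at z, giving a w with zR^3w and yR^3w.
First-order correspondent: forall x forall y forall z ((x R^2 y & x R^3 z) -> exists w (y R^3 w & z R^3 w)).

forall x forall y forall z ((x R^2 y & x R^3 z) -> exists w (y R^3 w & z R^3 w))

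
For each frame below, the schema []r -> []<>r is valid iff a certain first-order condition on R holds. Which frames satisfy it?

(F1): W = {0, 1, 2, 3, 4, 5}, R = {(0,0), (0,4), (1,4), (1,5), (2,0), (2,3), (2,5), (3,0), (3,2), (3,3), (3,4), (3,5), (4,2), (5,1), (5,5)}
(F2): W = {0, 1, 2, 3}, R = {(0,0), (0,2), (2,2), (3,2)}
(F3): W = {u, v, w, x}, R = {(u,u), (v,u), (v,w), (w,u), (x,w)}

This is the axiom for a generalized confluence (Geach) condition; its first-order frame correspondent is forall x forall z (xRz -> exists w (xRw & zRw)).
(F1): fails — 0R4 but no w with 0Rw and 4Rw.
(F2): holds.
(F3): fails — xRw but no t with xRt and wRt.
Valid on: (F2).

(F2)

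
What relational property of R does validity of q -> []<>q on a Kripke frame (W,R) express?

Suppose q→□◇q is valid. Take Rxy and set V(q)={x}. Then q at x, so □◇q at x, so ◇q at y, so some z with Ryz has q; z=x, i.e. Ryx.

Symmetry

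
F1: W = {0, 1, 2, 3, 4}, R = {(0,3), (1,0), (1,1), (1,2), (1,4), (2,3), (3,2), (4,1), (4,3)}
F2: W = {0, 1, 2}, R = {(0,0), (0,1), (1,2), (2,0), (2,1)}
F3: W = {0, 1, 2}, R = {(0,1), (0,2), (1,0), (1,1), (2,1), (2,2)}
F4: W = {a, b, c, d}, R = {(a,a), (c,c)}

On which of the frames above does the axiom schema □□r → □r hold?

F3, F4

The schema corresponds to density: ∀x ∀y (Rxy → ∃z (Rxz ∧ Rzy)).
F1: fails — R32 but no z with R3z and Rz2.
F2: fails — R12 but no z with R1z and Rz2.
F3: holds.
F4: holds.
Valid on: F3, F4.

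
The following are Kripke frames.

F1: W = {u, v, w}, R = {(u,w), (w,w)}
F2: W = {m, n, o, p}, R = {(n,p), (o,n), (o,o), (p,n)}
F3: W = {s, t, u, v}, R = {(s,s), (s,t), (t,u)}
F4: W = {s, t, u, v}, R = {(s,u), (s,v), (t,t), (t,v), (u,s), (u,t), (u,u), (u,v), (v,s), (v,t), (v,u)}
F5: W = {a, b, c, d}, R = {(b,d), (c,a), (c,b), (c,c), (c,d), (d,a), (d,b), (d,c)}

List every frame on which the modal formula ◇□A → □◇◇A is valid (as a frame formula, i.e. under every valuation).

This is the axiom for a generalized confluence (Geach) condition; its first-order frame correspondent is ∀x ∀y ∀z ((xRy ∧ xRz) → ∃w (yRw ∧ zR²w)).
F1: condition met.
F2: fails — nRp, nRp but no w with pRw and pR²w.
F3: fails — sRs, sRt but no w with sRw and tR²w.
F4: condition met.
F5: fails — cRa, cRa but no w with aRw and aR²w.

F1, F4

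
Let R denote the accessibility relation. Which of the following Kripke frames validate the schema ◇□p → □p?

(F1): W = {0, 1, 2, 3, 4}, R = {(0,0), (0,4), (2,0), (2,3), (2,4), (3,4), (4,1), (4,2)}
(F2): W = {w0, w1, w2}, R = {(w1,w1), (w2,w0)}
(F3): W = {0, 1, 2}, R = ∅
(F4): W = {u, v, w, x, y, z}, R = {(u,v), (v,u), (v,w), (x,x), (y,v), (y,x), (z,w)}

(F3)

Frame correspondent (Sahlqvist): ∀x ∀y ∀z (Rxy ∧ Rxz → Ryz) — i.e. the Euclidean property.
(F1): fails — R04 and R00 but not R40.
(F2): fails — Rw2w0 and Rw2w0 but not Rw0w0.
(F3): condition met.
(F4): fails — Ruv and Ruv but not Rvv.
Valid on: (F3).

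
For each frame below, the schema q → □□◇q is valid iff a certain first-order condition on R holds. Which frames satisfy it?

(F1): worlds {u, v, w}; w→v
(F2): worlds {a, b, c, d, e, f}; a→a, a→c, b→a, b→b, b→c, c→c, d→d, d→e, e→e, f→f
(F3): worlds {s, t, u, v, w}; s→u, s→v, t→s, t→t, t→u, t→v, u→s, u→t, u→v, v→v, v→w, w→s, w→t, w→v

Frame correspondent (Sahlqvist): ∀x ∀z (xR²z → ∃w (x = w ∧ zRw)) — i.e. a generalized confluence (Geach) condition.
(F1): ✓.
(F2): fails — aR²c but no w with a=w and cRw.
(F3): fails — sR²s but no w* with s=w* and sRw*.
Valid on: (F1).

(F1)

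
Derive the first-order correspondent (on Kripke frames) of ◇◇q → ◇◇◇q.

∀x ∀y (xR²y → ∃w (y = w ∧ xR³w))

This is a Sahlqvist (Geach-type) schema ◇^2□^0q → □^0◇^3q.
Minimal-valuation argument: fix x; take any y with xR^2y and any z with xR^0z. Set V(q) to the set of worlds R-reachable from y in exactly 0 steps. Then □^0q holds at y, so the antecedent holds at x; validity forces ◇^3q at z, giving a w with zR^3w and yR^0w.
First-order correspondent: ∀x ∀y (xR²y → ∃w (y = w ∧ xR³w)).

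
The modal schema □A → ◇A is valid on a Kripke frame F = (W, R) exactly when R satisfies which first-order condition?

This schema is the D axiom.
It corresponds to seriality: ∀x ∃y Rxy.

seriality: ∀x ∃y Rxy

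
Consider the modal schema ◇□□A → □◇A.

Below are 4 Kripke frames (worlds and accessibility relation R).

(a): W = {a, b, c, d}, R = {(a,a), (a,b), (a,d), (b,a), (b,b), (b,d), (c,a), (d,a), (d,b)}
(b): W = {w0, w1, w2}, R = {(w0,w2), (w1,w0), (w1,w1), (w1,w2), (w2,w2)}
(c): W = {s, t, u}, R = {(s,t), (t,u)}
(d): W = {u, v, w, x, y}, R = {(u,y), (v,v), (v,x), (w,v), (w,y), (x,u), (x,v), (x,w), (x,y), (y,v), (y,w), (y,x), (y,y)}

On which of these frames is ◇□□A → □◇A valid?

(a), (b), (d)

Frame correspondent (Sahlqvist): ∀x ∀y ∀z ((xRy ∧ xRz) → ∃w (yR²w ∧ zRw)) — i.e. a generalized confluence (Geach) condition.
(a): ✓.
(b): ✓.
(c): fails — sRt, sRt but no w with tR²w and tRw.
(d): ✓.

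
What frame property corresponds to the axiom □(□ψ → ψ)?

Shift-reflexivity

Suppose □(□ψ→ψ) is valid. Take Rxy and set V(ψ)={w : Ryw}. Then at y, □ψ holds; since □(□ψ→ψ) at x, □ψ→ψ at y, so ψ at y, i.e. Ryy.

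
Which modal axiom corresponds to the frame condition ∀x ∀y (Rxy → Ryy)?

A defining formula is □(□q → q) (the T□ axiom).
Suppose □(□q→q) is valid. Take Rxy and set V(q)={w : Ryw}. Then at y, □q holds; since □(□q→q) at x, □q→q at y, so q at y, i.e. Ryy.

□(□q → q)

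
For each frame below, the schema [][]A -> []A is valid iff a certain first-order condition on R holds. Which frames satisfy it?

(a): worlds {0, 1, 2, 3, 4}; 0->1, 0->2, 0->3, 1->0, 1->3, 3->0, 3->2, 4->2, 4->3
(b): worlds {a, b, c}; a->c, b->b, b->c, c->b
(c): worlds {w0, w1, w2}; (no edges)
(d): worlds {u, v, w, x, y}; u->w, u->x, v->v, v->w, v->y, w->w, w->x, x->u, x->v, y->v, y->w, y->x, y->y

The schema corresponds to density: forall x forall y (Rxy -> exists z (Rxz & Rzy)).
(a): fails — R43 but no z with R4z and Rz3.
(b): fails — Rac but no z with Raz and Rzc.
(c): holds.
(d): fails — Rxu but no z with Rxz and Rzu.
Valid on: (c).

(c)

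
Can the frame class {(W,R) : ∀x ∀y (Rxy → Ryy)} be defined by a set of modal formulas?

Yes, by □(□p → p)

The condition is shift-reflexivity. A defining modal formula is □(□p → p).
Suppose □(□p→p) is valid. Take Rxy and set V(p)={w : Ryw}. Then at y, □p holds; since □(□p→p) at x, □p→p at y, so p at y, i.e. Ryy.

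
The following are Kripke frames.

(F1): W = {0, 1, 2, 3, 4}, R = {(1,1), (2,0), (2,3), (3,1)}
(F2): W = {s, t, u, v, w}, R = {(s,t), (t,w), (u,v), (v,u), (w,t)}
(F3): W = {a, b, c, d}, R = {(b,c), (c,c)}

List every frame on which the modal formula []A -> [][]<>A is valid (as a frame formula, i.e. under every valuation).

The schema corresponds to a generalized confluence (Geach) condition: forall x forall z (x R^2 z -> exists w (xRw & zRw)).
(F1): fails — 2R²1 but no w with 2Rw and 1Rw.
(F2): satisfies the condition.
(F3): satisfies the condition.
Valid on: (F2), (F3).

(F2), (F3)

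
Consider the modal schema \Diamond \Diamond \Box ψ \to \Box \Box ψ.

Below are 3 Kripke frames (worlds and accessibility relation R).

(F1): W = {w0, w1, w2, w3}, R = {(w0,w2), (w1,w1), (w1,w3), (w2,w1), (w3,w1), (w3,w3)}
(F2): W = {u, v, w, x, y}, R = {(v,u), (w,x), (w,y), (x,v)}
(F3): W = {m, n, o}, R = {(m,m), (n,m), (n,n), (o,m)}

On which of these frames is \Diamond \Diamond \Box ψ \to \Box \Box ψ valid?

This is the axiom for a generalized confluence (Geach) condition; its first-order frame correspondent is \forall x \forall y \forall z ((x R^2 y \wedge x R^2 z) \to \exists w (yRw \wedge z = w)).
(F1): holds.
(F2): fails — wR²v, wR²v but no t with vRt and v=t.
(F3): fails — nR²m, nR²n but no w with mRw and n=w.

(F1)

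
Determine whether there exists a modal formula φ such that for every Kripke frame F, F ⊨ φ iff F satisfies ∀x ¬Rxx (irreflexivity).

Any modally definable frame class is closed under surjective bounded morphisms.
The 4-cycle (worlds s,t,u,v with s→t→u→v→s) is irreflexive, and the map sending every world to a single reflexive point • is a surjective bounded morphism (forth: every edge maps to (•,•); back: every world has a successor). So any modal formula valid on the 4-cycle is also valid on the reflexive point, which is not irreflexive.
Hence irreflexivity is not modally definable.

Not definable by any modal formula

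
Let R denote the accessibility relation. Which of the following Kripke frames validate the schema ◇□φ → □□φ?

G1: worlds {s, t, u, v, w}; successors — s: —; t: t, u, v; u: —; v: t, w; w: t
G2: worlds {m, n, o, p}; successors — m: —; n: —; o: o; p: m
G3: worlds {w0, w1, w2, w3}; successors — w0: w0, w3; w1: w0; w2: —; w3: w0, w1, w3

This is the axiom for a generalized confluence (Geach) condition; its first-order frame correspondent is ∀x ∀y ∀z ((xRy ∧ xR²z) → ∃w (yRw ∧ z = w)).
G1: fails — tRt, tR²w but no w* with tRw* and w=w*.
G2: condition met.
G3: fails — w0Rw0, w0R²w1 but no w with w0Rw and w1=w.

G2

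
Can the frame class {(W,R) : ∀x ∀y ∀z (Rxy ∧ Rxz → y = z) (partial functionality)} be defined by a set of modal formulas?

Yes: it is partial functionality, defined by the CD schema ◇r → □r.
Suppose ◇r→□r is valid. Take Rxy, Rxz and set V(r)={y}. Then ◇r at x, so □r at x, so r at z, i.e. z=y.

Definable; ◇r → □r defines it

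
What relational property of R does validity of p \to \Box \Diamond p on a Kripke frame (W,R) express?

symmetry: \forall x \forall y (Rxy \to Ryx)

Suppose p→□◇p is valid. Take Rxy and set V(p)={x}. Then p at x, so □◇p at x, so ◇p at y, so some z with Ryz has p; z=x, i.e. Ryx.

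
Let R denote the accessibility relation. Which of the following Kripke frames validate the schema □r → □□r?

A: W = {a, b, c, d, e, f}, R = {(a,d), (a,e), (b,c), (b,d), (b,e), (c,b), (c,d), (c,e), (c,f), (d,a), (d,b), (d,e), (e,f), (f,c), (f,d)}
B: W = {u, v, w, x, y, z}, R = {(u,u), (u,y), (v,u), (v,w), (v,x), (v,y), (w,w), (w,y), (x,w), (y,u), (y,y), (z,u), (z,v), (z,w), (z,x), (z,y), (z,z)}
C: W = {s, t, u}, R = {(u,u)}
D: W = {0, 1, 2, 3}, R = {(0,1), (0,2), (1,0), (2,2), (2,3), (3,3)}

The schema corresponds to transitivity: ∀x ∀y ∀z (Rxy ∧ Ryz → Rxz).
A: fails — Rbc and Rcf but not Rbf.
B: fails — Rxw and Rwy but not Rxy.
C: satisfies the condition.
D: fails — R10 and R02 but not R12.

C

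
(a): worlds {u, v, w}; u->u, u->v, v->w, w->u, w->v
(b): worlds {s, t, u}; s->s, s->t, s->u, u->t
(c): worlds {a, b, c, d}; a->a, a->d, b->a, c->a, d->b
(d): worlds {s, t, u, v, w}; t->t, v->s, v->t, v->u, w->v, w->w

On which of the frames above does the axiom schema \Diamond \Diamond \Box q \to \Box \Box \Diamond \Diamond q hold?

none

Frame correspondent (Sahlqvist): \forall x \forall y \forall z ((x R^2 y \wedge x R^2 z) \to \exists w (yRw \wedge z R^2 w)) — i.e. a generalized confluence (Geach) condition.
(a): fails — uR²v, uR²v but no t with vRt and vR²t.
(b): fails — sR²s, sR²t but no w with sRw and tR²w.
(c): fails — aR²d, aR²b but no w with dRw and bR²w.
(d): fails — wR²s, wR²s but no w* with sRw* and sR²w*.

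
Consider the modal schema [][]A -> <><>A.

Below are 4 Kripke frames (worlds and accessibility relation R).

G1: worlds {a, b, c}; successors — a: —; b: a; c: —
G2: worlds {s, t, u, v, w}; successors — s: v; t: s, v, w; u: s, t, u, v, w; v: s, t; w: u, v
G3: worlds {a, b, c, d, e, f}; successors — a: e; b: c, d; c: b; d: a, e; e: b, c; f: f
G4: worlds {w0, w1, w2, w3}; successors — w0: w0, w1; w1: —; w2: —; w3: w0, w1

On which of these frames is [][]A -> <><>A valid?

G2, G3

This is the axiom for a generalized confluence (Geach) condition; its first-order frame correspondent is forall x exists w (x R^2 w & x R^2 w).
G1: fails — at a but no w with aR²w and aR²w.
G2: holds.
G3: holds.
G4: fails — at w1 but no w with w1R²w and w1R²w.
Valid on: G2, G3.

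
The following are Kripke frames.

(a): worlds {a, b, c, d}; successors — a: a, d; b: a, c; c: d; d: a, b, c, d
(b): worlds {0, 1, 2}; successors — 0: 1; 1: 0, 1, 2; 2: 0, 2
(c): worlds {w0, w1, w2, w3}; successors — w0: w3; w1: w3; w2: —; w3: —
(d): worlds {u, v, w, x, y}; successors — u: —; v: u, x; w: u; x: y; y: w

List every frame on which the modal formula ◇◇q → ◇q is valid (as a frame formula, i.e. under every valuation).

(c)

The schema corresponds to transitivity: ∀x ∀y ∀z (Rxy ∧ Ryz → Rxz).
(a): fails — Rbc and Rcd but not Rbd.
(b): fails — R01 and R10 but not R00.
(c): condition met.
(d): fails — Rvx and Rxy but not Rvy.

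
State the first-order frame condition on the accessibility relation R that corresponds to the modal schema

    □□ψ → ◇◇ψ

∀x ∃w (xR²w ∧ xR²w)

This is a Sahlqvist (Geach-type) schema ◇^0□^2ψ → □^0◇^2ψ.
Minimal-valuation argument: fix x; take any y with xR^0y and any z with xR^0z. Set V(ψ) to the set of worlds R-reachable from y in exactly 2 steps. Then □^2ψ holds at y, so the antecedent holds at x; validity forces ◇^2ψ at z, giving a w with zR^2w and yR^2w.
First-order correspondent: ∀x ∃w (xR²w ∧ xR²w).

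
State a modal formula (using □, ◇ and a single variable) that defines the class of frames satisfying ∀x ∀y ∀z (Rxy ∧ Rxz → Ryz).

The condition is the Euclidean property. The 5 schema ◇r → □◇r defines it.
Suppose ◇r→□◇r is valid. Take Rxy, Rxz and set V(r)={y}. Then ◇r at x, so □◇r at x, so ◇r at z, so some w with Rzw has r; w=y, i.e. Rzy. By symmetry of the argument, Ryz.

◇r → □◇r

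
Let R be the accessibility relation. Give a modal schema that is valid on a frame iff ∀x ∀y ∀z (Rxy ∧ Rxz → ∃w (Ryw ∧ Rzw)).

◇□ψ → □◇ψ

This is convergence; the standard corresponding axiom is .2: ◇□ψ → □◇ψ.
Suppose ◇□ψ→□◇ψ is valid. Take Rxy, Rxz and set V(ψ)={w : Ryw}. Then □ψ at y so ◇□ψ at x, so □◇ψ at x, so ◇ψ at z, giving w with Rzw and Ryw.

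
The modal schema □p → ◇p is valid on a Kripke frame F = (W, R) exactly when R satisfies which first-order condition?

Suppose □p→◇p is valid. At any x set V(p)=W. Then □p at x, so ◇p at x, so x has a successor.

seriality: ∀x ∃y Rxy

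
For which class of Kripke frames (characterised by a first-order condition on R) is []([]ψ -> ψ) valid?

shift-reflexivity

Suppose □(□ψ→ψ) is valid. Take Rxy and set V(ψ)={w : Ryw}. Then at y, □ψ holds; since □(□ψ→ψ) at x, □ψ→ψ at y, so ψ at y, i.e. Ryy.
The converse is a direct semantic check.
Frame condition: forall x forall y (Rxy -> Ryy).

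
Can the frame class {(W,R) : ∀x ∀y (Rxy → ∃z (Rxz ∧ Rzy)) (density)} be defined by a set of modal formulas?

Definable; □□p → □p defines it

The condition is density. A defining modal formula is □□p → □p.
Suppose □□p→□p is valid. Take Rxy and set V(p)={w : xR²w}. Then □□p at x, so □p at x, so p at y, i.e. ∃z(Rxz∧Rzy).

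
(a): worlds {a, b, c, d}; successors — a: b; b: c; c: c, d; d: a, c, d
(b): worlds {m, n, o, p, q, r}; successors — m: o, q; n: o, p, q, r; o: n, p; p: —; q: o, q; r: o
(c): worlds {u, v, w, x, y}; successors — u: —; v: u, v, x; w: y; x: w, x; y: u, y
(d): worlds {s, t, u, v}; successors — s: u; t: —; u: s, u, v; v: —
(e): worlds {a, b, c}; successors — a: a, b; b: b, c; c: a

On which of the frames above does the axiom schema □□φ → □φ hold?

This is the axiom for density; its first-order frame correspondent is ∀x ∀y (Rxy → ∃z (Rxz ∧ Rzy)).
(a): fails — Rab but no z with Raz and Rzb.
(b): fails — Rnr but no z with Rnz and Rzr.
(c): holds.
(d): holds.
(e): holds.
Valid on: (c), (d), (e).

(c), (d), (e)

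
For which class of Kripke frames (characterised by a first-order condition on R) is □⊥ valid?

□⊥ is valid iff no world has any successor (otherwise □⊥ fails at any world with one).
The converse is a direct semantic check.
So the correspondent is emptiness of R.

emptiness of R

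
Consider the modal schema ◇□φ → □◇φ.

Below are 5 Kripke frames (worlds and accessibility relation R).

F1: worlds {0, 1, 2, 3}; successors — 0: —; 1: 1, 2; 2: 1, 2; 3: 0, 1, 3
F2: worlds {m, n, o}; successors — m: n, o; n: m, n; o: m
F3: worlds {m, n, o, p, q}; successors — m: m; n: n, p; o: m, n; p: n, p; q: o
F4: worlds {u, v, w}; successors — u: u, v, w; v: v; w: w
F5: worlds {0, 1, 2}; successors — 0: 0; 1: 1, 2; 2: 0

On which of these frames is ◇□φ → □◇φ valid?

F2

Frame correspondent (Sahlqvist): ∀x ∀y ∀z (Rxy ∧ Rxz → ∃w (Ryw ∧ Rzw)) — i.e. convergence.
F1: fails — R31 and R30 but 1 and 0 have no common successor.
F2: holds.
F3: fails — Rom and Ron but m and n have no common successor.
F4: fails — Ruv and Ruw but v and w have no common successor.
F5: fails — R12 and R11 but 2 and 1 have no common successor.
Valid on: F2.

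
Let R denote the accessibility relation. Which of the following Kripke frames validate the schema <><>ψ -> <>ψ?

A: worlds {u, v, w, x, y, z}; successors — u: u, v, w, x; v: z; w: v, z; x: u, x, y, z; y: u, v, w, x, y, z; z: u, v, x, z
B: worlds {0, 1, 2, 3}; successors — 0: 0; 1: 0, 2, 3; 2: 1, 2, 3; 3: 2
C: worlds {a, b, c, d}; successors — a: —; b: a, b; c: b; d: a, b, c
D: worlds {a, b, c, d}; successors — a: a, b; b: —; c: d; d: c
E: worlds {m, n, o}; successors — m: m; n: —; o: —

Frame correspondent (Sahlqvist): forall x forall y forall z (Rxy & Ryz -> Rxz) — i.e. transitivity.
A: fails — Ruv and Rvz but not Ruz.
B: fails — R32 and R23 but not R33.
C: fails — Rcb and Rba but not Rca.
D: fails — Rcd and Rdc but not Rcc.
E: holds.
Valid on: E.

E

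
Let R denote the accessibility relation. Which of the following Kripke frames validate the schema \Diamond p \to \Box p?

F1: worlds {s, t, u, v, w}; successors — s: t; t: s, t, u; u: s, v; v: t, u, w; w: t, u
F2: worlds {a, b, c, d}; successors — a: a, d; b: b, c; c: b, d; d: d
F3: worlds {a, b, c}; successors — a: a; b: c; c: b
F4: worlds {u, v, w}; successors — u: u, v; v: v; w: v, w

F3

Frame correspondent (Sahlqvist): \forall x \forall y \forall z (Rxy \wedge Rxz \to y = z) — i.e. partial functionality.
F1: fails — t sees both s and t.
F2: fails — a sees both a and d.
F3: holds.
F4: fails — u sees both u and v.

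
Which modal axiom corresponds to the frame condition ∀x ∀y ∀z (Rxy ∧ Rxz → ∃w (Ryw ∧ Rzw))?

◇□q → □◇q

This is convergence; the standard corresponding axiom is .2: ◇□q → □◇q.
Suppose ◇□q→□◇q is valid. Take Rxy, Rxz and set V(q)={w : Ryw}. Then □q at y so ◇□q at x, so □◇q at x, so ◇q at z, giving w with Rzw and Ryw.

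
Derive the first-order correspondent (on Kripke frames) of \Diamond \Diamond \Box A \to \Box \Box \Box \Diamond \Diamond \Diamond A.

\forall x \forall y \forall z ((x R^2 y \wedge x R^3 z) \to \exists w (yRw \wedge z R^3 w))

This is a Sahlqvist (Geach-type) schema ◇^2□^1A → □^3◇^3A.
Minimal-valuation argument: fix x; take any y with xR^2y and any z with xR^3z. Set V(A) to the set of worlds R-reachable from y in exactly 1 step. Then □^1A holds at y, so the antecedent holds at x; validity forces ◇^3A at z, giving a w with zR^3w and yR^1w.
First-order correspondent: \forall x \forall y \forall z ((x R^2 y \wedge x R^3 z) \to \exists w (yRw \wedge z R^3 w)).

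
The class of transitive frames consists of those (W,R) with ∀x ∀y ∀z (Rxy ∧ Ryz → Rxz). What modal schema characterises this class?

□r → □□r

A defining formula is □r → □□r (the 4 axiom).
Suppose □r→□□r is valid. Take Rxy, Ryz and set V(r)={w : Rxw}. Then □r at x, so □□r at x, so □r at y, so r at z, i.e. Rxz.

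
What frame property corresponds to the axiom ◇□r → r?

symmetry: ∀x ∀y (Rxy → Ryx)

This is frame-equivalent to r → □◇r (substitute ¬r for r and contrapose).
Suppose r→□◇r is valid. Take Rxy and set V(r)={x}. Then r at x, so □◇r at x, so ◇r at y, so some z with Ryz has r; z=x, i.e. Ryx.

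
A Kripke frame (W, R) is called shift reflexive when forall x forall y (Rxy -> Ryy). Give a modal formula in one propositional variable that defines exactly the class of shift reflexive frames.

□(□p → p)

This is shift-reflexivity; the standard corresponding axiom is T□: □(□p → p).
Suppose □(□p→p) is valid. Take Rxy and set V(p)={w : Ryw}. Then at y, □p holds; since □(□p→p) at x, □p→p at y, so p at y, i.e. Ryy.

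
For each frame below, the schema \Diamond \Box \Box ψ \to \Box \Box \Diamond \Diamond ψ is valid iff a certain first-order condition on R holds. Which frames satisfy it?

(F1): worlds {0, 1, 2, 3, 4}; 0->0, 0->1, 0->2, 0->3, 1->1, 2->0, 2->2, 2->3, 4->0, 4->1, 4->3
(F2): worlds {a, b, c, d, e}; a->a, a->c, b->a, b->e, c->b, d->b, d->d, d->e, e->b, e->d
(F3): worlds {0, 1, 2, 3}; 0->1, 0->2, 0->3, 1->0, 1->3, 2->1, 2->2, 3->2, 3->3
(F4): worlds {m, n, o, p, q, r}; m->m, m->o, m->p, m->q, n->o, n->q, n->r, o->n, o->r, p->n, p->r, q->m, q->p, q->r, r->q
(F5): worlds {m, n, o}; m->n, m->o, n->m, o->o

(F2), (F3), (F4), (F5)

Frame correspondent (Sahlqvist): \forall x \forall y \forall z ((xRy \wedge x R^2 z) \to \exists w (y R^2 w \wedge z R^2 w)) — i.e. a generalized confluence (Geach) condition.
(F1): fails — 0R0, 0R²3 but no w with 0R²w and 3R²w.
(F2): holds.
(F3): holds.
(F4): holds.
(F5): holds.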